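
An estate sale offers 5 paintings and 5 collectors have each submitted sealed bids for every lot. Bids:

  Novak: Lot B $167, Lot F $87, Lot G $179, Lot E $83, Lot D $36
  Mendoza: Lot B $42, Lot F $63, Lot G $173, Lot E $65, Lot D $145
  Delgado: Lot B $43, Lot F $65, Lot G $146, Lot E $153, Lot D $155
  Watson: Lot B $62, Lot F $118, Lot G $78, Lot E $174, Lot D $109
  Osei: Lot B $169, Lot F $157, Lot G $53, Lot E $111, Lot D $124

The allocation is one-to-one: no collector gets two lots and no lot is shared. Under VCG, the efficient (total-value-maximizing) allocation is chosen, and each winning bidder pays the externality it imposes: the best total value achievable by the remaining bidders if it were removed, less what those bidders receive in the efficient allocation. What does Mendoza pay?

Mendoza pays $24.

Efficient allocation: Novak→Lot B ($167), Mendoza→Lot G ($173), Delgado→Lot D ($155), Watson→Lot E ($174), Osei→Lot F ($157); total welfare W = $826.
Mendoza receives Lot G at value $173, so the others get W − 173 = $653.
Without Mendoza: best allocation of the remaining 4 bidders over all 5 lots is Novak→Lot G ($179), Delgado→Lot D ($155), Watson→Lot E ($174), Osei→Lot B ($169), total $677.
VCG payment = (others' best without Mendoza) − (others' welfare with Mendoza) = 677 − 653 = $24.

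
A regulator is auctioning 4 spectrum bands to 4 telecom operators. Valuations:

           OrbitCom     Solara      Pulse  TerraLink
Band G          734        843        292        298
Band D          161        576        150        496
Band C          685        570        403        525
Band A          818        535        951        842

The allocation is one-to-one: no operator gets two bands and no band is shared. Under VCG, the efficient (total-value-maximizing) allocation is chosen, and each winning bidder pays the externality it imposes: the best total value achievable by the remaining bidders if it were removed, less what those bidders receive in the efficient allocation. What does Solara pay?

Solara pays $78M.

Efficient allocation: OrbitCom→Band C ($685M), Solara→Band G ($843M), Pulse→Band A ($951M), TerraLink→Band D ($496M); total welfare W = $2975M.
Solara receives Band G at value $843M, so the others get W − 843 = $2132M.
Without Solara: best allocation of the remaining 3 bidders over all 4 bands is OrbitCom→Band G ($734M), Pulse→Band A ($951M), TerraLink→Band C ($525M), total $2210M.
VCG payment = (others' best without Solara) − (others' welfare with Solara) = 2210 − 2132 = $78M.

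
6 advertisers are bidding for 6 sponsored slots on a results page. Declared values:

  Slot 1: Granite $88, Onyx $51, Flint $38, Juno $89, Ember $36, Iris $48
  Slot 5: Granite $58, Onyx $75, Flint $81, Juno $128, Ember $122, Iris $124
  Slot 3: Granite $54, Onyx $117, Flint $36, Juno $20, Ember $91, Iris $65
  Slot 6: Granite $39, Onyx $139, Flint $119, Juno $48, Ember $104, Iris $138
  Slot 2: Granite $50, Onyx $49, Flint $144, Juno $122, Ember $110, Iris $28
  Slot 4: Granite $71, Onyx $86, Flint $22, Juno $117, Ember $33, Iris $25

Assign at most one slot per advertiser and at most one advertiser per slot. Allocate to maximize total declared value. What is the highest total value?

Maximum total: $726

Treat this as an assignment problem: match each advertiser to one slot.
Optimal: Granite→Slot 1 ($88), Onyx→Slot 3 ($117), Flint→Slot 2 ($144), Juno→Slot 4 ($117), Ember→Slot 5 ($122), Iris→Slot 6 ($138) — total 88+117+144+117+122+138 = $726.
Column-greedy (each slot in turn goes to its best remaining advertiser) gives $630, worse by 96.
Next-best assignment: Granite→Slot 1, Onyx→Slot 6, Flint→Slot 2, Juno→Slot 4, Ember→Slot 3, Iris→Slot 5 = $703.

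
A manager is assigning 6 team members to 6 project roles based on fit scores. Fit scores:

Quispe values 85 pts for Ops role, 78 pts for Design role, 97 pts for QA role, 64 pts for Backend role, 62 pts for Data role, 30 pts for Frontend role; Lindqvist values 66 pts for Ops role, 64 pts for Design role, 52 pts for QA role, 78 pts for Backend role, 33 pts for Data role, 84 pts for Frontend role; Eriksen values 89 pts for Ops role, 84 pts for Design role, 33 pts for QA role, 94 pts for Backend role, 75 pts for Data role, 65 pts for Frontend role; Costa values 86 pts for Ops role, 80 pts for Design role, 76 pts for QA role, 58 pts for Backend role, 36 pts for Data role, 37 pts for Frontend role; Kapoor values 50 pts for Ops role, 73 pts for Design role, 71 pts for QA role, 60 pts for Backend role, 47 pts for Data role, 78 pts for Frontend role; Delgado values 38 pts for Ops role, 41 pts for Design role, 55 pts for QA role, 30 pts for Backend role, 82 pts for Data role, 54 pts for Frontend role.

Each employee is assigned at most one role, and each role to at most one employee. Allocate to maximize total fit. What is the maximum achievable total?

Max total: 516 pts

Optimal: Quispe→QA role (97 pts), Lindqvist→Frontend role (84 pts), Eriksen→Backend role (94 pts), Costa→Ops role (86 pts), Kapoor→Design role (73 pts), Delgado→Data role (82 pts) — total 97+84+94+86+73+82 = 516 pts.
Column-greedy (each role in turn goes to its best remaining employee) gives 504 pts, worse by 12.
Every other assignment is strictly worse.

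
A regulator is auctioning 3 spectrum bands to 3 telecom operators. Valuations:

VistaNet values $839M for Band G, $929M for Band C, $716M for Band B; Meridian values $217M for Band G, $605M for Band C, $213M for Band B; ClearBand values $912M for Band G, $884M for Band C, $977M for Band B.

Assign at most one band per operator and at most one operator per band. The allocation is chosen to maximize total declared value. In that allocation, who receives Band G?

VistaNet receives Band G.

This is a one-to-one assignment (maximum-weight bipartite matching).
Optimal: VistaNet→Band G ($839M), Meridian→Band C ($605M), ClearBand→Band B ($977M) — total 839+605+977 = $2421M.
VistaNet's own top band is Band C ($929M), but forcing VistaNet→Band C and reassigning the rest optimally gives only $2123M — worse by 298.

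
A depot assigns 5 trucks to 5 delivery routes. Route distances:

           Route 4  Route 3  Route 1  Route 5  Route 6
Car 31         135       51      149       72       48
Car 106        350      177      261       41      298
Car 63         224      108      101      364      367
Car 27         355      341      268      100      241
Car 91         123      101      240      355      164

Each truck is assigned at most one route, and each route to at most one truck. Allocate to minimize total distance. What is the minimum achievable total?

This is a one-to-one assignment (minimum-cost bipartite matching).
Optimal: Car 31→Route 6 (48 km), Car 106→Route 3 (177 km), Car 63→Route 1 (101 km), Car 27→Route 5 (100 km), Car 91→Route 4 (123 km) — total 48+177+101+100+123 = 549 km.
Row-greedy (each truck in turn takes its cheapest remaining route) gives 654 km, worse by 105.
Every other assignment is strictly worse.

Minimum total: 549 km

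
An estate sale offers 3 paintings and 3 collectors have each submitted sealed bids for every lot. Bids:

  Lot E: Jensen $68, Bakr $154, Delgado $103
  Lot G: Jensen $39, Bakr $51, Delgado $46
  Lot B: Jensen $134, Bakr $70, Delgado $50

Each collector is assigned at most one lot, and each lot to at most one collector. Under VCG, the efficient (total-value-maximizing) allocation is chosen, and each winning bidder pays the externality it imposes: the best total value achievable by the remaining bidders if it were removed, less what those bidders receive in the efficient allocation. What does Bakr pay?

Efficient allocation: Jensen→Lot B ($134), Bakr→Lot E ($154), Delgado→Lot G ($46); total welfare W = $334.
Bakr receives Lot E at value $154, so the others get W − 154 = $180.
Without Bakr: best allocation of the remaining 2 bidders over all 3 lots is Jensen→Lot B ($134), Delgado→Lot E ($103), total $237.
VCG payment = (others' best without Bakr) − (others' welfare with Bakr) = 237 − 180 = $57.

Bakr pays $57.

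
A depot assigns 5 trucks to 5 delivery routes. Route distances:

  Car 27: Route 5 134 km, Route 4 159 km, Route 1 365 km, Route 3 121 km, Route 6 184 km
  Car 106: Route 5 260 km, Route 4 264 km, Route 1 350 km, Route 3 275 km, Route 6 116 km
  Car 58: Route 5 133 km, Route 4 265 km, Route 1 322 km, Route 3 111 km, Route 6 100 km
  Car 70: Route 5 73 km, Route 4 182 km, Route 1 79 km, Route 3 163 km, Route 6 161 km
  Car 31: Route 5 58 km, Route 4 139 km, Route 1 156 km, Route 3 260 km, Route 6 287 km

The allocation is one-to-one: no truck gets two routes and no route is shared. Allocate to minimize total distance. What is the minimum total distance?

Optimal: Car 27→Route 4 (159 km), Car 106→Route 6 (116 km), Car 58→Route 3 (111 km), Car 70→Route 1 (79 km), Car 31→Route 5 (58 km) — total 159+116+111+79+58 = 523 km.
Min-entry greedy (repeatedly take the single cheapest remaining cell) gives 622 km, worse by 99.
Next-best assignment: Car 27→Route 5, Car 106→Route 6, Car 58→Route 3, Car 70→Route 1, Car 31→Route 4 = 579 km.
Swapping Car 70↔Car 27 (Car 70→Route 4 182 km, Car 27→Route 1 365 km) adds 309.
No other one-to-one assignment undercuts 523 km.

Min total: 523 km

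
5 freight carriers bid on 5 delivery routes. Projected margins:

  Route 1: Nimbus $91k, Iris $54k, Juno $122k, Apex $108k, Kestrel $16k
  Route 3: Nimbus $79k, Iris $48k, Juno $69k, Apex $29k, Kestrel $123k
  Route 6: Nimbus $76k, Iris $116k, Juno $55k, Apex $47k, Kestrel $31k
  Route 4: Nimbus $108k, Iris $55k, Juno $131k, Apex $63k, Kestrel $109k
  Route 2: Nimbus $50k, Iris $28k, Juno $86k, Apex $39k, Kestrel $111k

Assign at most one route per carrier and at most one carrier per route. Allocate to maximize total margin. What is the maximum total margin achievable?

Optimal: Nimbus→Route 3 ($79k), Iris→Route 6 ($116k), Juno→Route 4 ($131k), Apex→Route 1 ($108k), Kestrel→Route 2 ($111k) — total 79+116+131+108+111 = $545k.
Checked against all permutations: $545k is optimal.

Max total: $545k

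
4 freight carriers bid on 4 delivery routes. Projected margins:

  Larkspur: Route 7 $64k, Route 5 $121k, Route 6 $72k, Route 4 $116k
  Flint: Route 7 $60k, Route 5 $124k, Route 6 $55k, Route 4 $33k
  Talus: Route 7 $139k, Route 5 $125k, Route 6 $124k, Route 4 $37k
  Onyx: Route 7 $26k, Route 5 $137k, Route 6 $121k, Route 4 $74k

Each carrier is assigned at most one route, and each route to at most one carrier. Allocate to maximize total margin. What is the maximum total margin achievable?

Treat this as an assignment problem: match each carrier to one route.
Optimal: Larkspur→Route 4 ($116k), Flint→Route 5 ($124k), Talus→Route 7 ($139k), Onyx→Route 6 ($121k) — total 116+124+139+121 = $500k.
Column-greedy (each route in turn goes to its best remaining carrier) gives $381k, worse by 119.
Next-best assignment: Larkspur→Route 4, Flint→Route 6, Talus→Route 7, Onyx→Route 5 = $447k.
Swapping Onyx↔Larkspur (Onyx→Route 4 $74k, Larkspur→Route 6 $72k) loses 91.
Checked against all permutations: $500k is optimal.

Max total: $500k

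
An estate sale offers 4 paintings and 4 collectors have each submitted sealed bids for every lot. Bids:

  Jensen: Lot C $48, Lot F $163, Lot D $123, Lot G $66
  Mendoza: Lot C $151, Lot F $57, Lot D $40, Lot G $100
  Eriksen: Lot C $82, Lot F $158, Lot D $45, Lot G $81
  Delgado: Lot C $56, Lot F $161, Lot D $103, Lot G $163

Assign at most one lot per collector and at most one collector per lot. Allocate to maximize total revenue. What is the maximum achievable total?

Treat this as an assignment problem: match each collector to one lot.
Optimal: Jensen→Lot D ($123), Mendoza→Lot C ($151), Eriksen→Lot F ($158), Delgado→Lot G ($163) — total 123+151+158+163 = $595.
Column-greedy (each lot in turn goes to its best remaining collector) gives $498, worse by 97.
Every other assignment is strictly worse.

Max total: $595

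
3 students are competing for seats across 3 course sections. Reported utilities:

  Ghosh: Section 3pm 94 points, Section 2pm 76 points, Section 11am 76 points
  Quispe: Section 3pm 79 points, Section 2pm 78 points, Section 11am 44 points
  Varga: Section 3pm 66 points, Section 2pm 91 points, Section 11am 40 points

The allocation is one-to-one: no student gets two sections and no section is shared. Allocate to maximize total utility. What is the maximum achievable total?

Optimal: Ghosh→Section 11am (76 points), Quispe→Section 3pm (79 points), Varga→Section 2pm (91 points) — total 76+79+91 = 246 points.
Max-entry greedy (repeatedly take the single best remaining cell) gives 229 points, worse by 17.
Every other assignment is strictly worse.

Max total: 246 points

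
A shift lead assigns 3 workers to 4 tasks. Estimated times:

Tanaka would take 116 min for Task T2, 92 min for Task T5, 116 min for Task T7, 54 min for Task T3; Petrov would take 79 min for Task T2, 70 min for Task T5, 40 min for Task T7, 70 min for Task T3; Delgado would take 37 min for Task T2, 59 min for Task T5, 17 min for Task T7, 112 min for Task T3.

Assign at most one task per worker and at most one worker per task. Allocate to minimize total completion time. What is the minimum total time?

Optimal: Tanaka→Task T3 (54 min), Petrov→Task T7 (40 min), Delgado→Task T2 (37 min) — total 54+40+37 = 131 min.
Min-entry greedy (repeatedly take the single cheapest remaining cell) gives 141 min, worse by 10.
Every other assignment is strictly worse.

Minimum total: 131 min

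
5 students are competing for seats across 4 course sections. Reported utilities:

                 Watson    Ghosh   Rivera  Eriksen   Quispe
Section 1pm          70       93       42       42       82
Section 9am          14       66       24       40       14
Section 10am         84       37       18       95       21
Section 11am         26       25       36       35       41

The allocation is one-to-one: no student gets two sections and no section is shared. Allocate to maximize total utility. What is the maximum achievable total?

Treat this as an assignment problem: match each student to one section.
Optimal: Quispe→Section 1pm (82 points), Ghosh→Section 9am (66 points), Eriksen→Section 10am (95 points), Rivera→Section 11am (36 points) — total 82+66+95+36 = 279 points.
Max-entry greedy (repeatedly take the single best remaining cell) gives 253 points, worse by 26.
Next-best assignment: Watson→Section 1pm, Ghosh→Section 9am, Eriksen→Section 10am, Quispe→Section 11am = 272 points.

Max total: 279 points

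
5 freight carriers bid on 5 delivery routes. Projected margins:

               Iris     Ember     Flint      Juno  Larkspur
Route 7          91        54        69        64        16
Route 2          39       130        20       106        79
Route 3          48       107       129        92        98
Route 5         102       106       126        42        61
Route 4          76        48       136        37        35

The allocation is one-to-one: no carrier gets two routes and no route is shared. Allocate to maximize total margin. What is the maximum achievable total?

Maximum total: $537k

This is a one-to-one assignment (maximum-weight bipartite matching).
Optimal: Iris→Route 7 ($91k), Ember→Route 5 ($106k), Flint→Route 4 ($136k), Juno→Route 2 ($106k), Larkspur→Route 3 ($98k) — total 91+106+136+106+98 = $537k.
Next-best assignment: Iris→Route 5, Ember→Route 2, Flint→Route 4, Juno→Route 7, Larkspur→Route 3 = $530k.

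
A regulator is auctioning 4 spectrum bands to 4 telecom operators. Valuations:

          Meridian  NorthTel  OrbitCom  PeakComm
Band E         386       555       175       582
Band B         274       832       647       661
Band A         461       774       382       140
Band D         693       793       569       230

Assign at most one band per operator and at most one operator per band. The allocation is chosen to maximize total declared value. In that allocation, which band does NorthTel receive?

Optimal: Meridian→Band D ($693M), NorthTel→Band A ($774M), OrbitCom→Band B ($647M), PeakComm→Band E ($582M) — total 693+774+647+582 = $2696M.
Column-greedy (each band in turn goes to its best remaining operator) gives $2444M, worse by 252.
Every other assignment is strictly worse.
NorthTel's own top band is Band B ($832M), but forcing NorthTel→Band B and reassigning the rest optimally gives only $2489M — worse by 207.

NorthTel receives Band A.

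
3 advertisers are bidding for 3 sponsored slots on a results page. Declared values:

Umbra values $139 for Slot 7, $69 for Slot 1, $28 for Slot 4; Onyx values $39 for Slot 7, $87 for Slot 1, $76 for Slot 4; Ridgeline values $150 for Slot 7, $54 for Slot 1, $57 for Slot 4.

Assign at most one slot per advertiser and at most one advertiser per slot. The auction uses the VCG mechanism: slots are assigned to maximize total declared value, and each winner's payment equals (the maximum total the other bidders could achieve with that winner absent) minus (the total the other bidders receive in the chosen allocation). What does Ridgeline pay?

Ridgeline pays $81.

Efficient allocation: Umbra→Slot 1 ($69), Onyx→Slot 4 ($76), Ridgeline→Slot 7 ($150); total welfare W = $295.
Ridgeline receives Slot 7 at value $150, so the others get W − 150 = $145.
Without Ridgeline: best allocation of the remaining 2 bidders over all 3 slots is Umbra→Slot 7 ($139), Onyx→Slot 1 ($87), total $226.
VCG payment = (others' best without Ridgeline) − (others' welfare with Ridgeline) = 226 − 145 = $81.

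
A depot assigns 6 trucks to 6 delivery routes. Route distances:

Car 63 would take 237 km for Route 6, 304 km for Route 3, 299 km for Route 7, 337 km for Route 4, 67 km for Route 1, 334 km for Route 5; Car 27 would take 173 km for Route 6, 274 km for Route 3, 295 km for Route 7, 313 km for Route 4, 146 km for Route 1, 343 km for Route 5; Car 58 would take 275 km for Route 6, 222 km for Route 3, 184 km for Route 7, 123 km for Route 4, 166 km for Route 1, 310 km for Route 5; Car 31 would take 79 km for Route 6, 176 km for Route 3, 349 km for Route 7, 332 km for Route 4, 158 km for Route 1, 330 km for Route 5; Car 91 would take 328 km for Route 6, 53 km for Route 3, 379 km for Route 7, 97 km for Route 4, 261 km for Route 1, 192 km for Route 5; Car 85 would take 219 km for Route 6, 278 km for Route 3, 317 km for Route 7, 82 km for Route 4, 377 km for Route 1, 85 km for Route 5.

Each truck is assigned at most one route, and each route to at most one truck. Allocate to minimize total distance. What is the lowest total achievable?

This is a one-to-one assignment (minimum-cost bipartite matching).
Optimal: Car 63→Route 1 (67 km), Car 27→Route 7 (295 km), Car 58→Route 4 (123 km), Car 31→Route 6 (79 km), Car 91→Route 3 (53 km), Car 85→Route 5 (85 km) — total 67+295+123+79+53+85 = 702 km.
Min-entry greedy (repeatedly take the single cheapest remaining cell) gives 808 km, worse by 106.
Swapping Car 85↔Car 27 (Car 85→Route 7 317 km, Car 27→Route 5 343 km) adds 280.
Checked against all permutations: 702 km is optimal.

Minimum total: 702 km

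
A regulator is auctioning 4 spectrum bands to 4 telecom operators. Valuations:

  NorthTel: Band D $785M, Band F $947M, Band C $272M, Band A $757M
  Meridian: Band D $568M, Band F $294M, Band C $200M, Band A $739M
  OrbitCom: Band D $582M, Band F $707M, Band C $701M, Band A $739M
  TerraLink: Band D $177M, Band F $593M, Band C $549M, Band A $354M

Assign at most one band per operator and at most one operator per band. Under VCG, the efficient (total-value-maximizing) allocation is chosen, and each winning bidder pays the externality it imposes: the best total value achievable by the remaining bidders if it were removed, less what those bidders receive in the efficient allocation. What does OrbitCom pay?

OrbitCom pays $118M.

Efficient allocation: NorthTel→Band D ($785M), Meridian→Band A ($739M), OrbitCom→Band C ($701M), TerraLink→Band F ($593M); total welfare W = $2818M.
OrbitCom receives Band C at value $701M, so the others get W − 701 = $2117M.
Without OrbitCom: best allocation of the remaining 3 bidders over all 4 bands is NorthTel→Band F ($947M), Meridian→Band A ($739M), TerraLink→Band C ($549M), total $2235M.
VCG payment = (others' best without OrbitCom) − (others' welfare with OrbitCom) = 2235 − 2117 = $118M.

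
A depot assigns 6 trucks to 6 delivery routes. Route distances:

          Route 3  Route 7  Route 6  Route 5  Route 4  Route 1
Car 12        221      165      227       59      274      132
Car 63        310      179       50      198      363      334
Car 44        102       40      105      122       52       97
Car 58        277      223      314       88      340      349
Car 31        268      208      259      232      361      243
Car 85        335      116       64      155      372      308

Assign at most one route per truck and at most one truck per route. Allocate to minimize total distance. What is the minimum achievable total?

This is a one-to-one assignment (minimum-cost bipartite matching).
Optimal: Car 12→Route 1 (132 km), Car 63→Route 6 (50 km), Car 44→Route 4 (52 km), Car 58→Route 5 (88 km), Car 31→Route 3 (268 km), Car 85→Route 7 (116 km) — total 132+50+52+88+268+116 = 706 km.
Min-entry greedy (repeatedly take the single cheapest remaining cell) gives 1041 km, worse by 335.

Min total: 706 km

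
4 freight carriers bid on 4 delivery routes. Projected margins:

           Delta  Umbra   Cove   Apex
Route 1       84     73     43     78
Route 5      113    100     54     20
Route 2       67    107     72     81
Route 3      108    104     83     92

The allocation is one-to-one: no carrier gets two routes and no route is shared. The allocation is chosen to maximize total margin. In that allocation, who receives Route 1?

Optimal: Delta→Route 5 ($113k), Umbra→Route 2 ($107k), Cove→Route 3 ($83k), Apex→Route 1 ($78k) — total 113+107+83+78 = $381k.
Swapping Delta↔Apex (Delta→Route 1 $84k, Apex→Route 5 $20k) loses 87.
Checked against all permutations: $381k is optimal.
Apex's own top route is Route 3 ($92k), but forcing Apex→Route 3 and reassigning the rest optimally gives only $355k — worse by 26.

Apex receives Route 1.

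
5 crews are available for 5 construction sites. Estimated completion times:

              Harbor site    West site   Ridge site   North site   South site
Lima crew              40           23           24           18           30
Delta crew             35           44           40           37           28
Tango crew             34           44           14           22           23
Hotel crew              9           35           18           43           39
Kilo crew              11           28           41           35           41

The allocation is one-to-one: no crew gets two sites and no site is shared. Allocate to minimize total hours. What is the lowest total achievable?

Minimum total: 97 hours

Optimal: Lima crew→North site (18 hours), Delta crew→South site (28 hours), Tango crew→Ridge site (14 hours), Hotel crew→Harbor site (9 hours), Kilo crew→West site (28 hours) — total 18+28+14+9+28 = 97 hours.
Column-greedy (each site in turn goes to its cheapest remaining crew) gives 109 hours, worse by 12.
Swapping Delta crew↔Tango crew (Delta crew→Ridge site 40 hours, Tango crew→South site 23 hours) adds 21.
Every other assignment is strictly worse.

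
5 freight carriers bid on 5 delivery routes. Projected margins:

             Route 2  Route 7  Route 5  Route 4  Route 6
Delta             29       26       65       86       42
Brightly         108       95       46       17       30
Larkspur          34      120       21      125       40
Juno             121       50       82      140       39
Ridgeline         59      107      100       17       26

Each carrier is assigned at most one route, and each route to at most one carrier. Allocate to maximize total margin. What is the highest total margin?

Optimal: Delta→Route 6 ($42k), Brightly→Route 2 ($108k), Larkspur→Route 7 ($120k), Juno→Route 4 ($140k), Ridgeline→Route 5 ($100k) — total 42+108+120+140+100 = $510k.
Column-greedy (each route in turn goes to its best remaining carrier) gives $457k, worse by 53.
Next-best assignment: Delta→Route 6, Brightly→Route 7, Larkspur→Route 4, Juno→Route 2, Ridgeline→Route 5 = $483k.
Swapping Larkspur↔Delta (Larkspur→Route 6 $40k, Delta→Route 7 $26k) loses 96.
Every other assignment is strictly worse.

Max total: $510k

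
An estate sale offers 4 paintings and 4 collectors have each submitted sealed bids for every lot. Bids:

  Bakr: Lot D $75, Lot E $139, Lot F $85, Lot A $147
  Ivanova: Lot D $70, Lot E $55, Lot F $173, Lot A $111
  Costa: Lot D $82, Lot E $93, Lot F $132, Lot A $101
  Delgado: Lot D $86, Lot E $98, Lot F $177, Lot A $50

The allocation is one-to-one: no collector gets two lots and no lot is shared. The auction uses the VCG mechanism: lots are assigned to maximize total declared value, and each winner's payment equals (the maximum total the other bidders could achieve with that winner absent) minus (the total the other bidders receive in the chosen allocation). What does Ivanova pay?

Efficient allocation: Bakr→Lot E ($139), Ivanova→Lot A ($111), Costa→Lot D ($82), Delgado→Lot F ($177); total welfare W = $509.
Ivanova receives Lot A at value $111, so the others get W − 111 = $398.
Without Ivanova: best allocation of the remaining 3 bidders over all 4 lots is Bakr→Lot E ($139), Costa→Lot A ($101), Delgado→Lot F ($177), total $417.
VCG payment = (others' best without Ivanova) − (others' welfare with Ivanova) = 417 − 398 = $19.

Ivanova pays $19.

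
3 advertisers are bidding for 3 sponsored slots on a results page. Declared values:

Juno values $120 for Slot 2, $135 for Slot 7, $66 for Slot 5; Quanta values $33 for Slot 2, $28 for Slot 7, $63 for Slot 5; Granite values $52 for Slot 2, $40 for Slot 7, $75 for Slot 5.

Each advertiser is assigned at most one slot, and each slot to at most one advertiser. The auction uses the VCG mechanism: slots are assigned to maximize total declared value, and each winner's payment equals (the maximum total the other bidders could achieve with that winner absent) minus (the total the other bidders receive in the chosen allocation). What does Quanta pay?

Quanta pays $23.

Efficient allocation: Juno→Slot 7 ($135), Quanta→Slot 5 ($63), Granite→Slot 2 ($52); total welfare W = $250.
Quanta receives Slot 5 at value $63, so the others get W − 63 = $187.
Without Quanta: best allocation of the remaining 2 bidders over all 3 slots is Juno→Slot 7 ($135), Granite→Slot 5 ($75), total $210.
VCG payment = (others' best without Quanta) − (others' welfare with Quanta) = 210 − 187 = $23.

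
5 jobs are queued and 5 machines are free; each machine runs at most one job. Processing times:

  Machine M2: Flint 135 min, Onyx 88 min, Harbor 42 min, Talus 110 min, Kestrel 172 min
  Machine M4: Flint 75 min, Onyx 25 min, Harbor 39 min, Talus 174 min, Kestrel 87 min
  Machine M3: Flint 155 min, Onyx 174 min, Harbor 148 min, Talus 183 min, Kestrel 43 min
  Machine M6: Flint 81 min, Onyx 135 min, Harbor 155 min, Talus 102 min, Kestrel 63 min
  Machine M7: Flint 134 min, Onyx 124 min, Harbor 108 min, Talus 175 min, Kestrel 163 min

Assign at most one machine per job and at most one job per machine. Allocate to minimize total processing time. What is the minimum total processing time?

This is a one-to-one assignment (minimum-cost bipartite matching).
Optimal: Flint→Machine M7 (134 min), Onyx→Machine M4 (25 min), Harbor→Machine M2 (42 min), Talus→Machine M6 (102 min), Kestrel→Machine M3 (43 min) — total 134+25+42+102+43 = 346 min.
Min-entry greedy (repeatedly take the single cheapest remaining cell) gives 366 min, worse by 20.
Next-best assignment: Flint→Machine M6, Onyx→Machine M4, Harbor→Machine M2, Talus→Machine M7, Kestrel→Machine M3 = 366 min.

Min total: 346 min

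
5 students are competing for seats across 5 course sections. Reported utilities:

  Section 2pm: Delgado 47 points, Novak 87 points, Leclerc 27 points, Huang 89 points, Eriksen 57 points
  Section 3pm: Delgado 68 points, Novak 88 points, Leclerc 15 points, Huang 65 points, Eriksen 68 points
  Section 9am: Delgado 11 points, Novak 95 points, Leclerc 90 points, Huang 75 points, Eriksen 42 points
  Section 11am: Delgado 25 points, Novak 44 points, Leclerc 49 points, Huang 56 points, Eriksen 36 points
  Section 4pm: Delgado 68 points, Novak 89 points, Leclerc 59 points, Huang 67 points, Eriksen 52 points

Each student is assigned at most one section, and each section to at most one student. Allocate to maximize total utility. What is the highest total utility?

Optimal: Delgado→Section 3pm (68 points), Novak→Section 4pm (89 points), Leclerc→Section 9am (90 points), Huang→Section 2pm (89 points), Eriksen→Section 11am (36 points) — total 68+89+90+89+36 = 372 points.
Next-best assignment: Delgado→Section 4pm, Novak→Section 3pm, Leclerc→Section 9am, Huang→Section 2pm, Eriksen→Section 11am = 371 points.

Max total: 372 points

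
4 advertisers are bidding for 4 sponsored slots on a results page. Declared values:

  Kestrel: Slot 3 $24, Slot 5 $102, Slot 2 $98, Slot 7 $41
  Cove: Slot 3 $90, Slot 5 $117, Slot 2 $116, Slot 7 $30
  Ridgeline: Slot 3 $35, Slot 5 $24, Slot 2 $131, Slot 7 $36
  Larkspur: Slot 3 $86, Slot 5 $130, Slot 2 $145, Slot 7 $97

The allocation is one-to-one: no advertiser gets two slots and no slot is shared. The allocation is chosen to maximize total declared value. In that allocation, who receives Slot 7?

Larkspur receives Slot 7.

Optimal: Kestrel→Slot 5 ($102), Cove→Slot 3 ($90), Ridgeline→Slot 2 ($131), Larkspur→Slot 7 ($97) — total 102+90+131+97 = $420.
Row-greedy (each advertiser in turn takes its best remaining slot) gives $340, worse by 80.
Next-best assignment: Kestrel→Slot 7, Cove→Slot 3, Ridgeline→Slot 2, Larkspur→Slot 5 = $392.
Larkspur's own top slot is Slot 2 ($145), but forcing Larkspur→Slot 2 and reassigning the rest optimally gives only $373 — worse by 47.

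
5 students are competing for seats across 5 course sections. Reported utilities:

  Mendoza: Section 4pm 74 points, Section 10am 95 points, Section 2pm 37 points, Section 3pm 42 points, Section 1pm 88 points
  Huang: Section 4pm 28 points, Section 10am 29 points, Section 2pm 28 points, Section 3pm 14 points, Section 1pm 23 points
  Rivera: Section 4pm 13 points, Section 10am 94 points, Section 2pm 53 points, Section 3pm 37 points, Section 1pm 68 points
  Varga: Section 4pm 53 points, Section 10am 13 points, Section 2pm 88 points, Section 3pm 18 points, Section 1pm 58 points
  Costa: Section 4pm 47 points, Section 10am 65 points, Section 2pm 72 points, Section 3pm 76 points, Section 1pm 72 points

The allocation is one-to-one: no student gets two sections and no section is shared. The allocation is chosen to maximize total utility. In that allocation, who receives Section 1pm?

Mendoza receives Section 1pm.

This is a one-to-one assignment (maximum-weight bipartite matching).
Optimal: Mendoza→Section 1pm (88 points), Huang→Section 4pm (28 points), Rivera→Section 10am (94 points), Varga→Section 2pm (88 points), Costa→Section 3pm (76 points) — total 88+28+94+88+76 = 374 points.
Row-greedy (each student in turn takes its best remaining section) gives 355 points, worse by 19.
Next-best assignment: Mendoza→Section 4pm, Huang→Section 1pm, Rivera→Section 10am, Varga→Section 2pm, Costa→Section 3pm = 355 points.
Mendoza's own top section is Section 10am (95 points), but forcing Mendoza→Section 10am and reassigning the rest optimally gives only 355 points — worse by 19.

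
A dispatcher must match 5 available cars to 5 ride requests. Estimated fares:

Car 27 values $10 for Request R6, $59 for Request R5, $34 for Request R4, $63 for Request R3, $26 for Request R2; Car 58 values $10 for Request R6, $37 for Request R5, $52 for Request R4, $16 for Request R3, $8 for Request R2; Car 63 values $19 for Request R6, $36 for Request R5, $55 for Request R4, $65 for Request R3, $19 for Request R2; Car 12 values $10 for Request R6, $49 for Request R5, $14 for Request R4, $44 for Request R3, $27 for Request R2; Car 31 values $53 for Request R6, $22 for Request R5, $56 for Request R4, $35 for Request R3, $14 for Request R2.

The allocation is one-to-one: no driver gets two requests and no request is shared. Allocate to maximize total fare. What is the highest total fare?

Maximum total: $256

Treat this as an assignment problem: match each driver to one request.
Optimal: Car 27→Request R5 ($59), Car 58→Request R4 ($52), Car 63→Request R3 ($65), Car 12→Request R2 ($27), Car 31→Request R6 ($53) — total 59+52+65+27+53 = $256.
Max-entry greedy (repeatedly take the single best remaining cell) gives $217, worse by 39.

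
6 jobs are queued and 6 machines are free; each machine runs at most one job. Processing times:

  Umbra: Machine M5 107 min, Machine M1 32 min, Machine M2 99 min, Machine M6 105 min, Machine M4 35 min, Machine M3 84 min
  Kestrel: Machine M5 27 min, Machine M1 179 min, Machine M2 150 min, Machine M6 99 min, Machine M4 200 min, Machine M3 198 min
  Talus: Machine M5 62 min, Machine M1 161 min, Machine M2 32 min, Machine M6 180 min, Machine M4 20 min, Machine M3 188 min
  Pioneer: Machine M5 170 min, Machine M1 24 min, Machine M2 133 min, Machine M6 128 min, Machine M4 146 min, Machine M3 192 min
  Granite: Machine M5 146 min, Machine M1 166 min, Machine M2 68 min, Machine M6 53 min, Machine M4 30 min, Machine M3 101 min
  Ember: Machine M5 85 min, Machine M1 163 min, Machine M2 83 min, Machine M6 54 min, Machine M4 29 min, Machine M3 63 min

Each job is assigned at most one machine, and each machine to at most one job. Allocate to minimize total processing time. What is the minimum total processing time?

Min total: 234 min

Optimal: Umbra→Machine M4 (35 min), Kestrel→Machine M5 (27 min), Talus→Machine M2 (32 min), Pioneer→Machine M1 (24 min), Granite→Machine M6 (53 min), Ember→Machine M3 (63 min) — total 35+27+32+24+53+63 = 234 min.
Column-greedy (each machine in turn goes to its cheapest remaining job) gives 249 min, worse by 15.
Every other assignment is strictly worse.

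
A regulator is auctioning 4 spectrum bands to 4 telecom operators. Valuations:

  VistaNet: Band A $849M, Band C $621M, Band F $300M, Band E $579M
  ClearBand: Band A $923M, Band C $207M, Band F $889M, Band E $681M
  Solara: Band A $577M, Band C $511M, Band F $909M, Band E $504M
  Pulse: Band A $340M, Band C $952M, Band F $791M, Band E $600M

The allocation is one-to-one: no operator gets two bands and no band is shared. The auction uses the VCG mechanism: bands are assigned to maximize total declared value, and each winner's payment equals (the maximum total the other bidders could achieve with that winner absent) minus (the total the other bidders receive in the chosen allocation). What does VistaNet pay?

Efficient allocation: VistaNet→Band A ($849M), ClearBand→Band E ($681M), Solara→Band F ($909M), Pulse→Band C ($952M); total welfare W = $3391M.
VistaNet receives Band A at value $849M, so the others get W − 849 = $2542M.
Without VistaNet: best allocation of the remaining 3 bidders over all 4 bands is ClearBand→Band A ($923M), Solara→Band F ($909M), Pulse→Band C ($952M), total $2784M.
VCG payment = (others' best without VistaNet) − (others' welfare with VistaNet) = 2784 − 2542 = $242M.

VistaNet pays $242M.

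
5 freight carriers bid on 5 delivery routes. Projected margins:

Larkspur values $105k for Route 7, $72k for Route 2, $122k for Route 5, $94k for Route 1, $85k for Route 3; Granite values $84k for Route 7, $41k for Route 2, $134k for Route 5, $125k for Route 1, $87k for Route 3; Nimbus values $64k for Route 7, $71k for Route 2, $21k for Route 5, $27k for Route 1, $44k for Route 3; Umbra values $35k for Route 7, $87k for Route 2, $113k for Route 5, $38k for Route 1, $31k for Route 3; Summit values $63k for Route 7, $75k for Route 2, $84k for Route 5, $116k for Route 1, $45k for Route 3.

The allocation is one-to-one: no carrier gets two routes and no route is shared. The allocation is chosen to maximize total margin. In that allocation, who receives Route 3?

Granite receives Route 3.

Optimal: Larkspur→Route 7 ($105k), Granite→Route 3 ($87k), Nimbus→Route 2 ($71k), Umbra→Route 5 ($113k), Summit→Route 1 ($116k) — total 105+87+71+113+116 = $492k.
Column-greedy (each route in turn goes to its best remaining carrier) gives $486k, worse by 6.
No other one-to-one assignment exceeds $492k.
Granite's own top route is Route 5 ($134k), but forcing Granite→Route 5 and reassigning the rest optimally gives only $486k — worse by 6.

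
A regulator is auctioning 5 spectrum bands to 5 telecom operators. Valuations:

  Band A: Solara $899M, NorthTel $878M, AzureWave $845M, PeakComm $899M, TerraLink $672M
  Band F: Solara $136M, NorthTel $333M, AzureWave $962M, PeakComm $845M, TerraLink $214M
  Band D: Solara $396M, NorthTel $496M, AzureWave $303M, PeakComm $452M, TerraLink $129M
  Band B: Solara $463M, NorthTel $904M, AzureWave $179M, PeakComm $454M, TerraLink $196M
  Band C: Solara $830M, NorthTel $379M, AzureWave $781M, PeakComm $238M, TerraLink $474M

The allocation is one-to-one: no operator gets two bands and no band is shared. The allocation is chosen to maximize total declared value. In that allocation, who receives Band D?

Treat this as an assignment problem: match each operator to one band.
Optimal: Solara→Band C ($830M), NorthTel→Band B ($904M), AzureWave→Band F ($962M), PeakComm→Band D ($452M), TerraLink→Band A ($672M) — total 830+904+962+452+672 = $3820M.
Column-greedy (each band in turn goes to its best remaining operator) gives $3285M, worse by 535.
PeakComm's own top band is Band A ($899M), but forcing PeakComm→Band A and reassigning the rest optimally gives only $3724M — worse by 96.

PeakComm receives Band D.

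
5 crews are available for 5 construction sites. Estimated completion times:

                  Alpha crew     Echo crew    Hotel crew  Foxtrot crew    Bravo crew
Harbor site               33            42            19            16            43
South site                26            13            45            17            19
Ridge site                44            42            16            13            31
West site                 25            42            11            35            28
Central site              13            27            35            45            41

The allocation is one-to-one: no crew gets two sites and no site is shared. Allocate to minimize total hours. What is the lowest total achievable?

Min total: 84 hours

Treat this as an assignment problem: match each crew to one site.
Optimal: Alpha crew→Central site (13 hours), Echo crew→South site (13 hours), Hotel crew→West site (11 hours), Foxtrot crew→Harbor site (16 hours), Bravo crew→Ridge site (31 hours) — total 13+13+11+16+31 = 84 hours.
Column-greedy (each site in turn goes to its cheapest remaining crew) gives 111 hours, worse by 27.
Next-best assignment: Alpha crew→Central site, Echo crew→South site, Hotel crew→Harbor site, Foxtrot crew→Ridge site, Bravo crew→West site = 86 hours.
Checked against all permutations: 84 hours is optimal.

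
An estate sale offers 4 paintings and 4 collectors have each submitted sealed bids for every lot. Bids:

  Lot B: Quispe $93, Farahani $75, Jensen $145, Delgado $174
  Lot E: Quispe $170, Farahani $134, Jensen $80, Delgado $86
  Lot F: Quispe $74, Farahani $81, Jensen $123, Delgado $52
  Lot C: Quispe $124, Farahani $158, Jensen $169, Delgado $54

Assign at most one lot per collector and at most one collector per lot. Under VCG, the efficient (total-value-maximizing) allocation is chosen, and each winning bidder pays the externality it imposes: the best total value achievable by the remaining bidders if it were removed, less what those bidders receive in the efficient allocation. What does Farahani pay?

Efficient allocation: Quispe→Lot E ($170), Farahani→Lot C ($158), Jensen→Lot F ($123), Delgado→Lot B ($174); total welfare W = $625.
Farahani receives Lot C at value $158, so the others get W − 158 = $467.
Without Farahani: best allocation of the remaining 3 bidders over all 4 lots is Quispe→Lot E ($170), Jensen→Lot C ($169), Delgado→Lot B ($174), total $513.
VCG payment = (others' best without Farahani) − (others' welfare with Farahani) = 513 − 467 = $46.

Farahani pays $46.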